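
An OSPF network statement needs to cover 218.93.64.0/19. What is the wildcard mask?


Subnet mask: 255.255.224.0
Wildcard = 255.255.255.255 - subnet mask
255 - 255 = 0
255 - 255 = 0
255 - 224 = 31
255 - 0 = 255
Wildcard: 0.0.31.255


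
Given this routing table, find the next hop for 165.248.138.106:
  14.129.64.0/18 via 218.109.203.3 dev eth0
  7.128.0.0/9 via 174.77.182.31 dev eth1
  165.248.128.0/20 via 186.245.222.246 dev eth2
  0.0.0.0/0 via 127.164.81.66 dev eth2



Longest prefix match for 165.248.138.106:
  /18 14.129.64.0: no
  /9 7.128.0.0: no
  /20 165.248.128.0: MATCH
  /0 0.0.0.0: MATCH
Selected: next-hop 186.245.222.246 via eth2 (matched /20)


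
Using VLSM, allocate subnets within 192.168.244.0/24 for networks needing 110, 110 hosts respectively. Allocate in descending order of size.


110 hosts -> /25 (126 usable): 192.168.244.0/25
110 hosts -> /25 (126 usable): 192.168.244.128/25
Allocation: 192.168.244.0/25 (110 hosts, 126 usable); 192.168.244.128/25 (110 hosts, 126 usable)


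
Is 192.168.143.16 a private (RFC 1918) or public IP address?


RFC 1918 private ranges:
  10.0.0.0/8 (10.0.0.0 - 10.255.255.255)
  172.16.0.0/12 (172.16.0.0 - 172.31.255.255)
  192.168.0.0/16 (192.168.0.0 - 192.168.255.255)
Private (in 192.168.0.0/16)


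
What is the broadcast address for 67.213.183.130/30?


Network: 67.213.183.128/30
Host bits = 2
Set all host bits to 1:
Broadcast: 67.213.183.131


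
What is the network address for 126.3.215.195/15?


IP:   01111110.00000011.11010111.11000011
Mask: 11111111.11111110.00000000.00000000
AND operation:
Net:  01111110.00000010.00000000.00000000
Network: 126.2.0.0/15


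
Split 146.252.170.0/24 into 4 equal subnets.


New prefix = 24 + 2 = 26
Each subnet has 64 addresses
  146.252.170.0/26
  146.252.170.64/26
  146.252.170.128/26
  146.252.170.192/26
Subnets: 146.252.170.0/26, 146.252.170.64/26, 146.252.170.128/26, 146.252.170.192/26


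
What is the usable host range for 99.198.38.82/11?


Network: 99.192.0.0
Broadcast: 99.223.255.255
First usable = network + 1
Last usable = broadcast - 1
Range: 99.192.0.1 to 99.223.255.254


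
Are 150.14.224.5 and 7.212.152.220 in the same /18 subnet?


Mask: 255.255.192.0
150.14.224.5 AND mask = 150.14.192.0
7.212.152.220 AND mask = 7.212.128.0
No, different subnets (150.14.192.0 vs 7.212.128.0)


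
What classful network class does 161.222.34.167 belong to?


First octet: 161
Binary: 10100001
10xxxxxx -> Class B (128-191)
Class B, default mask 255.255.0.0 (/16)


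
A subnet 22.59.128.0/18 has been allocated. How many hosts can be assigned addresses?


Host bits = 32 - 18 = 14
Total addresses = 2^14 = 16384
Usable = total - 2 (network and broadcast)
Usable hosts: 16382


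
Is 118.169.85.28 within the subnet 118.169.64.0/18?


Subnet network: 118.169.64.0
Test IP AND mask: 118.169.64.0
Yes, 118.169.85.28 is in 118.169.64.0/18


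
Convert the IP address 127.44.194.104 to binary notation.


127 = 01111111
44 = 00101100
194 = 11000010
104 = 01101000
Binary: 01111111.00101100.11000010.01101000


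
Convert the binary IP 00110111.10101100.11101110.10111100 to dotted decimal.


00110111 = 55
10101100 = 172
11101110 = 238
10111100 = 188
IP: 55.172.238.188


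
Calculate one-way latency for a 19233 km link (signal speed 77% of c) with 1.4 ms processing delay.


Speed = 0.77 * 3e5 km/s = 231000 km/s
Propagation delay = 19233 / 231000 = 0.0833 s = 83.2597 ms
Processing delay = 1.4 ms
Total one-way latency = 84.6597 ms


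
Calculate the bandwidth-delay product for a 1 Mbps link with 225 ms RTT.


BDP = bandwidth * RTT
= 1 Mbps * 225 ms
= 1 * 1e6 * 225 / 1000 bits
= 225000 bits
= 28125 bytes
= 27.4658 KB
BDP = 225000 bits (28125 bytes)


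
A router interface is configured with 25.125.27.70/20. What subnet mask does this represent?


/20 means 20 network bits, 12 host bits
Binary: 11111111111111111111000000000000
Mask: 255.255.240.0


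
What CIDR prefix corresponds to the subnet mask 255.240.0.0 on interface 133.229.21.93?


Binary: 11111111.11110000.00000000.00000000
Count leading 1s
Prefix: /12


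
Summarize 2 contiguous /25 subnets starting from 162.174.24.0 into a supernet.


Original prefix: /25
Number of subnets: 2 = 2^1
New prefix = 25 - 1 = 24
Supernet: 162.174.24.0/24


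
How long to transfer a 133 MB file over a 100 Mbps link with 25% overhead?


Effective throughput = 100 * (1 - 25/100) = 75 Mbps
File size in Mb = 133 * 8 = 1064 Mb
Time = 1064 / 75
Time = 14.1867 seconds


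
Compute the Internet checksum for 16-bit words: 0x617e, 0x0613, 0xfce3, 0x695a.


Sum all words (with carry folding):
+ 0x617e = 0x617e
+ 0x0613 = 0x6791
+ 0xfce3 = 0x6475
+ 0x695a = 0xcdcf
One's complement: ~0xcdcf
Checksum = 0x3230


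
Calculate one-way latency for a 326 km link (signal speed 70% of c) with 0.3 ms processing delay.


Speed = 0.7 * 3e5 km/s = 210000 km/s
Propagation delay = 326 / 210000 = 0.0016 s = 1.5524 ms
Processing delay = 0.3 ms
Total one-way latency = 1.8524 ms


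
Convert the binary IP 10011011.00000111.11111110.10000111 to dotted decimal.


10011011 = 155
00000111 = 7
11111110 = 254
10000111 = 135
IP: 155.7.254.135


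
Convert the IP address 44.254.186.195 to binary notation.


44 = 00101100
254 = 11111110
186 = 10111010
195 = 11000011
Binary: 00101100.11111110.10111010.11000011


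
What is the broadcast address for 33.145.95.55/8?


Network: 33.0.0.0/8
Host bits = 24
Set all host bits to 1:
Broadcast: 33.255.255.255


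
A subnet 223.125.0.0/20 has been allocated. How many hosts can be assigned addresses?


Host bits = 32 - 20 = 12
Total addresses = 2^12 = 4096
Usable = total - 2 (network and broadcast)
Usable hosts: 4094


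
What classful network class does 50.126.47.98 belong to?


First octet: 50
Binary: 00110010
0xxxxxxx -> Class A (1-126)
Class A, default mask 255.0.0.0 (/8)


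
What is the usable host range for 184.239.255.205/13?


Network: 184.232.0.0
Broadcast: 184.239.255.255
First usable = network + 1
Last usable = broadcast - 1
Range: 184.232.0.1 to 184.239.255.254


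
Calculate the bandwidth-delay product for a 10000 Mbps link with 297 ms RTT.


BDP = bandwidth * RTT
= 10000 Mbps * 297 ms
= 10000 * 1e6 * 297 / 1000 bits
= 2970000000 bits
= 371250000 bytes
= 362548.8281 KB
BDP = 2970000000 bits (371250000 bytes)


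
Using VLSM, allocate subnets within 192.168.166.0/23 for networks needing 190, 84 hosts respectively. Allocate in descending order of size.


190 hosts -> /24 (254 usable): 192.168.166.0/24
84 hosts -> /25 (126 usable): 192.168.167.0/25
Allocation: 192.168.166.0/24 (190 hosts, 254 usable); 192.168.167.0/25 (84 hosts, 126 usable)


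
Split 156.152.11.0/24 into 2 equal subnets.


New prefix = 24 + 1 = 25
Each subnet has 128 addresses
  156.152.11.0/25
  156.152.11.128/25
Subnets: 156.152.11.0/25, 156.152.11.128/25


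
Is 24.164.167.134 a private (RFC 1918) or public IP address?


RFC 1918 private ranges:
  10.0.0.0/8 (10.0.0.0 - 10.255.255.255)
  172.16.0.0/12 (172.16.0.0 - 172.31.255.255)
  192.168.0.0/16 (192.168.0.0 - 192.168.255.255)
Public (not in any RFC 1918 range)


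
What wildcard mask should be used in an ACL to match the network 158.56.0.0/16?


Subnet mask: 255.255.0.0
Wildcard = 255.255.255.255 - subnet mask
255 - 255 = 0
255 - 255 = 0
255 - 0 = 255
255 - 0 = 255
Wildcard: 0.0.255.255


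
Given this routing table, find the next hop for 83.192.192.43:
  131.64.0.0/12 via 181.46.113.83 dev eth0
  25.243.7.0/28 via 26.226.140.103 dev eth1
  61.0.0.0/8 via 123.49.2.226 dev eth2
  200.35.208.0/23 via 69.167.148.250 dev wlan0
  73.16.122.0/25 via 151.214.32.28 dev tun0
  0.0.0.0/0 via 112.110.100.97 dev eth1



Longest prefix match for 83.192.192.43:
  /12 131.64.0.0: no
  /28 25.243.7.0: no
  /8 61.0.0.0: no
  /23 200.35.208.0: no
  /25 73.16.122.0: no
  /0 0.0.0.0: MATCH
Selected: next-hop 112.110.100.97 via eth1 (matched /0)


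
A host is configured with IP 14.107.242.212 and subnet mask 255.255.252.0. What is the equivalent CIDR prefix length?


Binary: 11111111.11111111.11111100.00000000
Count leading 1s
Prefix: /22


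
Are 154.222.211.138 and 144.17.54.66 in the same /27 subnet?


Mask: 255.255.255.224
154.222.211.138 AND mask = 154.222.211.128
144.17.54.66 AND mask = 144.17.54.64
No, different subnets (154.222.211.128 vs 144.17.54.64)


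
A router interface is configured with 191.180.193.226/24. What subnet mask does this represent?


/24 means 24 network bits, 8 host bits
Binary: 11111111111111111111111100000000
Mask: 255.255.255.0


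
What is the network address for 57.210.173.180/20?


IP:   00111001.11010010.10101101.10110100
Mask: 11111111.11111111.11110000.00000000
AND operation:
Net:  00111001.11010010.10100000.00000000
Network: 57.210.160.0/20


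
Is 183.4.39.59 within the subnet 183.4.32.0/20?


Subnet network: 183.4.32.0
Test IP AND mask: 183.4.32.0
Yes, 183.4.39.59 is in 183.4.32.0/20


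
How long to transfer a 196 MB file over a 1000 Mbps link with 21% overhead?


Effective throughput = 1000 * (1 - 21/100) = 790 Mbps
File size in Mb = 196 * 8 = 1568 Mb
Time = 1568 / 790
Time = 1.9848 seconds


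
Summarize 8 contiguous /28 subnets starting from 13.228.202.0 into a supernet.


Original prefix: /28
Number of subnets: 8 = 2^3
New prefix = 28 - 3 = 25
Supernet: 13.228.202.0/25


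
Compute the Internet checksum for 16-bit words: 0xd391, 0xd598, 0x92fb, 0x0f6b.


Sum all words (with carry folding):
+ 0xd391 = 0xd391
+ 0xd598 = 0xa92a
+ 0x92fb = 0x3c26
+ 0x0f6b = 0x4b91
One's complement: ~0x4b91
Checksum = 0xb46e


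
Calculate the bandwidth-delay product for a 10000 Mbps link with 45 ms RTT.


BDP = bandwidth * RTT
= 10000 Mbps * 45 ms
= 10000 * 1e6 * 45 / 1000 bits
= 450000000 bits
= 56250000 bytes
= 54931.6406 KB
BDP = 450000000 bits (56250000 bytes)


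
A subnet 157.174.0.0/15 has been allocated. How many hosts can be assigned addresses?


Host bits = 32 - 15 = 17
Total addresses = 2^17 = 131072
Usable = total - 2 (network and broadcast)
Usable hosts: 131070


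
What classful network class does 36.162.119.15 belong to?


First octet: 36
Binary: 00100100
0xxxxxxx -> Class A (1-126)
Class A, default mask 255.0.0.0 (/8)


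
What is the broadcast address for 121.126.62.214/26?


Network: 121.126.62.192/26
Host bits = 6
Set all host bits to 1:
Broadcast: 121.126.62.255


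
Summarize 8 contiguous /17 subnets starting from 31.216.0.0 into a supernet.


Original prefix: /17
Number of subnets: 8 = 2^3
New prefix = 17 - 3 = 14
Supernet: 31.216.0.0/14


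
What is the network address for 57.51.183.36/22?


IP:   00111001.00110011.10110111.00100100
Mask: 11111111.11111111.11111100.00000000
AND operation:
Net:  00111001.00110011.10110100.00000000
Network: 57.51.180.0/22


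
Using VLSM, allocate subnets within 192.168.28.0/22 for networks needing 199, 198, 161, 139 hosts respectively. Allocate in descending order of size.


199 hosts -> /24 (254 usable): 192.168.28.0/24
198 hosts -> /24 (254 usable): 192.168.29.0/24
161 hosts -> /24 (254 usable): 192.168.30.0/24
139 hosts -> /24 (254 usable): 192.168.31.0/24
Allocation: 192.168.28.0/24 (199 hosts, 254 usable); 192.168.29.0/24 (198 hosts, 254 usable); 192.168.30.0/24 (161 hosts, 254 usable); 192.168.31.0/24 (139 hosts, 254 usable)


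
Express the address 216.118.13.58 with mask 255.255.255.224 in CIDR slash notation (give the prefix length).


Binary: 11111111.11111111.11111111.11100000
Count leading 1s
Prefix: /27


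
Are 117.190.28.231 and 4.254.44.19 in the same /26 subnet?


Mask: 255.255.255.192
117.190.28.231 AND mask = 117.190.28.192
4.254.44.19 AND mask = 4.254.44.0
No, different subnets (117.190.28.192 vs 4.254.44.0)


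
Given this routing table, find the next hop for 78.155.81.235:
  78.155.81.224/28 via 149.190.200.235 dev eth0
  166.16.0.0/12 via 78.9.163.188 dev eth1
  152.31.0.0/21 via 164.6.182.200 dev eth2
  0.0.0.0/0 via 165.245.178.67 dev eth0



Longest prefix match for 78.155.81.235:
  /28 78.155.81.224: MATCH
  /12 166.16.0.0: no
  /21 152.31.0.0: no
  /0 0.0.0.0: MATCH
Selected: next-hop 149.190.200.235 via eth0 (matched /28)


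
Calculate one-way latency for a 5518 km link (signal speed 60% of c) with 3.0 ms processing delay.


Speed = 0.6 * 3e5 km/s = 180000 km/s
Propagation delay = 5518 / 180000 = 0.0307 s = 30.6556 ms
Processing delay = 3.0 ms
Total one-way latency = 33.6556 ms


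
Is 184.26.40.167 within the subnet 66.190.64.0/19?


Subnet network: 66.190.64.0
Test IP AND mask: 184.26.32.0
No, 184.26.40.167 is not in 66.190.64.0/19


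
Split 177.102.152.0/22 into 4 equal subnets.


New prefix = 22 + 2 = 24
Each subnet has 256 addresses
  177.102.152.0/24
  177.102.153.0/24
  177.102.154.0/24
  177.102.155.0/24
Subnets: 177.102.152.0/24, 177.102.153.0/24, 177.102.154.0/24, 177.102.155.0/24


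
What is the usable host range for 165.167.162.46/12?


Network: 165.160.0.0
Broadcast: 165.175.255.255
First usable = network + 1
Last usable = broadcast - 1
Range: 165.160.0.1 to 165.175.255.254


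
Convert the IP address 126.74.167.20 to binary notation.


126 = 01111110
74 = 01001010
167 = 10100111
20 = 00010100
Binary: 01111110.01001010.10100111.00010100


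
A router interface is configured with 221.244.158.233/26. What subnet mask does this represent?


/26 means 26 network bits, 6 host bits
Binary: 11111111111111111111111111000000
Mask: 255.255.255.192


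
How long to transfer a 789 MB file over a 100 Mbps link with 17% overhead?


Effective throughput = 100 * (1 - 17/100) = 83 Mbps
File size in Mb = 789 * 8 = 6312 Mb
Time = 6312 / 83
Time = 76.0482 seconds


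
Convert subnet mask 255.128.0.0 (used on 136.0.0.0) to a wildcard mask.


Subnet mask: 255.128.0.0
Wildcard = 255.255.255.255 - subnet mask
255 - 255 = 0
255 - 128 = 127
255 - 0 = 255
255 - 0 = 255
Wildcard: 0.127.255.255


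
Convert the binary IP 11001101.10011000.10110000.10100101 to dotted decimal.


11001101 = 205
10011000 = 152
10110000 = 176
10100101 = 165
IP: 205.152.176.165


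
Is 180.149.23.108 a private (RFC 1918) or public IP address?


RFC 1918 private ranges:
  10.0.0.0/8 (10.0.0.0 - 10.255.255.255)
  172.16.0.0/12 (172.16.0.0 - 172.31.255.255)
  192.168.0.0/16 (192.168.0.0 - 192.168.255.255)
Public (not in any RFC 1918 range)


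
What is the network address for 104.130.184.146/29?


IP:   01101000.10000010.10111000.10010010
Mask: 11111111.11111111.11111111.11111000
AND operation:
Net:  01101000.10000010.10111000.10010000
Network: 104.130.184.144/29


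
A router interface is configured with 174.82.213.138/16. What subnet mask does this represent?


/16 means 16 network bits, 16 host bits
Binary: 11111111111111110000000000000000
Mask: 255.255.0.0


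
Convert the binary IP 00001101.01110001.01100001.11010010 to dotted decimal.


00001101 = 13
01110001 = 113
01100001 = 97
11010010 = 210
IP: 13.113.97.210


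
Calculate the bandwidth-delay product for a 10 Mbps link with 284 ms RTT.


BDP = bandwidth * RTT
= 10 Mbps * 284 ms
= 10 * 1e6 * 284 / 1000 bits
= 2840000 bits
= 355000 bytes
= 346.6797 KB
BDP = 2840000 bits (355000 bytes)


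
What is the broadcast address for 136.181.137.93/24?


Network: 136.181.137.0/24
Host bits = 8
Set all host bits to 1:
Broadcast: 136.181.137.255


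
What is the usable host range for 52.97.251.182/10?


Network: 52.64.0.0
Broadcast: 52.127.255.255
First usable = network + 1
Last usable = broadcast - 1
Range: 52.64.0.1 to 52.127.255.254


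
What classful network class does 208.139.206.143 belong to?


First octet: 208
Binary: 11010000
110xxxxx -> Class C (192-223)
Class C, default mask 255.255.255.0 (/24)


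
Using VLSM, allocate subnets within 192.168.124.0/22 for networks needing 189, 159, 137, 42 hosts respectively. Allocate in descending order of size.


189 hosts -> /24 (254 usable): 192.168.124.0/24
159 hosts -> /24 (254 usable): 192.168.125.0/24
137 hosts -> /24 (254 usable): 192.168.126.0/24
42 hosts -> /26 (62 usable): 192.168.127.0/26
Allocation: 192.168.124.0/24 (189 hosts, 254 usable); 192.168.125.0/24 (159 hosts, 254 usable); 192.168.126.0/24 (137 hosts, 254 usable); 192.168.127.0/26 (42 hosts, 62 usable)


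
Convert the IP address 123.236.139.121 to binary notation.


123 = 01111011
236 = 11101100
139 = 10001011
121 = 01111001
Binary: 01111011.11101100.10001011.01111001


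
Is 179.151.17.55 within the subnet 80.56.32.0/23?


Subnet network: 80.56.32.0
Test IP AND mask: 179.151.16.0
No, 179.151.17.55 is not in 80.56.32.0/23


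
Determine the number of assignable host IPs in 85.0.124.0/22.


Host bits = 32 - 22 = 10
Total addresses = 2^10 = 1024
Usable = total - 2 (network and broadcast)
Usable hosts: 1022


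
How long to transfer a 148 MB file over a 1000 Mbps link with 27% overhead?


Effective throughput = 1000 * (1 - 27/100) = 730 Mbps
File size in Mb = 148 * 8 = 1184 Mb
Time = 1184 / 730
Time = 1.6219 seconds


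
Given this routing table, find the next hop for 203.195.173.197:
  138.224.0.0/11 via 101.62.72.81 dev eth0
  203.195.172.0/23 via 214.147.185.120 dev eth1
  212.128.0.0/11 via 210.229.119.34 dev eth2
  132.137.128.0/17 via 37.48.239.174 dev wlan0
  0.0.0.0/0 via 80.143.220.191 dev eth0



Longest prefix match for 203.195.173.197:
  /11 138.224.0.0: no
  /23 203.195.172.0: MATCH
  /11 212.128.0.0: no
  /17 132.137.128.0: no
  /0 0.0.0.0: MATCH
Selected: next-hop 214.147.185.120 via eth1 (matched /23)


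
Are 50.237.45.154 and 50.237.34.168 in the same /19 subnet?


Mask: 255.255.224.0
50.237.45.154 AND mask = 50.237.32.0
50.237.34.168 AND mask = 50.237.32.0
Yes, same subnet (50.237.32.0)


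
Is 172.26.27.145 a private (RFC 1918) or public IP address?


RFC 1918 private ranges:
  10.0.0.0/8 (10.0.0.0 - 10.255.255.255)
  172.16.0.0/12 (172.16.0.0 - 172.31.255.255)
  192.168.0.0/16 (192.168.0.0 - 192.168.255.255)
Private (in 172.16.0.0/12)


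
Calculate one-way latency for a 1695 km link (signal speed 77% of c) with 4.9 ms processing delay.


Speed = 0.77 * 3e5 km/s = 231000 km/s
Propagation delay = 1695 / 231000 = 0.0073 s = 7.3377 ms
Processing delay = 4.9 ms
Total one-way latency = 12.2377 ms


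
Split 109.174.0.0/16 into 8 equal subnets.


New prefix = 16 + 3 = 19
Each subnet has 8192 addresses
  109.174.0.0/19
  109.174.32.0/19
  109.174.64.0/19
  109.174.96.0/19
  109.174.128.0/19
  109.174.160.0/19
  109.174.192.0/19
  109.174.224.0/19
Subnets: 109.174.0.0/19, 109.174.32.0/19, 109.174.64.0/19, 109.174.96.0/19, 109.174.128.0/19, 109.174.160.0/19, 109.174.192.0/19, 109.174.224.0/19


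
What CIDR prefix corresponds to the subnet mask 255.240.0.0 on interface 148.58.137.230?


Binary: 11111111.11110000.00000000.00000000
Count leading 1s
Prefix: /12


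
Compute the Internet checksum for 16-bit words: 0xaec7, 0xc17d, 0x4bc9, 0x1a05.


Sum all words (with carry folding):
+ 0xaec7 = 0xaec7
+ 0xc17d = 0x7045
+ 0x4bc9 = 0xbc0e
+ 0x1a05 = 0xd613
One's complement: ~0xd613
Checksum = 0x29ec


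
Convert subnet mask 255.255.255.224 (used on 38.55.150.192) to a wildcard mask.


Subnet mask: 255.255.255.224
Wildcard = 255.255.255.255 - subnet mask
255 - 255 = 0
255 - 255 = 0
255 - 255 = 0
255 - 224 = 31
Wildcard: 0.0.0.31


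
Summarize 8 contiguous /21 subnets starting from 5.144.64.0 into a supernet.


Original prefix: /21
Number of subnets: 8 = 2^3
New prefix = 21 - 3 = 18
Supernet: 5.144.64.0/18


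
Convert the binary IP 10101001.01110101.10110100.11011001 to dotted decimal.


10101001 = 169
01110101 = 117
10110100 = 180
11011001 = 217
IP: 169.117.180.217


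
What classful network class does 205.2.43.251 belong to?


First octet: 205
Binary: 11001101
110xxxxx -> Class C (192-223)
Class C, default mask 255.255.255.0 (/24)


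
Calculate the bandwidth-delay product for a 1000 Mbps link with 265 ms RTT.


BDP = bandwidth * RTT
= 1000 Mbps * 265 ms
= 1000 * 1e6 * 265 / 1000 bits
= 265000000 bits
= 33125000 bytes
= 32348.6328 KB
BDP = 265000000 bits (33125000 bytes)


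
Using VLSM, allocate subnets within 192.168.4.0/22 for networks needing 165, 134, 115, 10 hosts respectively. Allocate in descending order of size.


165 hosts -> /24 (254 usable): 192.168.4.0/24
134 hosts -> /24 (254 usable): 192.168.5.0/24
115 hosts -> /25 (126 usable): 192.168.6.0/25
10 hosts -> /28 (14 usable): 192.168.6.128/28
Allocation: 192.168.4.0/24 (165 hosts, 254 usable); 192.168.5.0/24 (134 hosts, 254 usable); 192.168.6.0/25 (115 hosts, 126 usable); 192.168.6.128/28 (10 hosts, 14 usable)


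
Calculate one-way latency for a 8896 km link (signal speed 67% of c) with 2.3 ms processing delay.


Speed = 0.67 * 3e5 km/s = 201000 km/s
Propagation delay = 8896 / 201000 = 0.0443 s = 44.2587 ms
Processing delay = 2.3 ms
Total one-way latency = 46.5587 ms


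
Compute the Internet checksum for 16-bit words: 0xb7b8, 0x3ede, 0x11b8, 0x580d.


Sum all words (with carry folding):
+ 0xb7b8 = 0xb7b8
+ 0x3ede = 0xf696
+ 0x11b8 = 0x084f
+ 0x580d = 0x605c
One's complement: ~0x605c
Checksum = 0x9fa3


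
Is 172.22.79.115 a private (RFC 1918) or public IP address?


RFC 1918 private ranges:
  10.0.0.0/8 (10.0.0.0 - 10.255.255.255)
  172.16.0.0/12 (172.16.0.0 - 172.31.255.255)
  192.168.0.0/16 (192.168.0.0 - 192.168.255.255)
Private (in 172.16.0.0/12)


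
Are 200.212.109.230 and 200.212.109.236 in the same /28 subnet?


Mask: 255.255.255.240
200.212.109.230 AND mask = 200.212.109.224
200.212.109.236 AND mask = 200.212.109.224
Yes, same subnet (200.212.109.224)


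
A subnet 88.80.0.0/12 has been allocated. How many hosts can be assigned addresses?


Host bits = 32 - 12 = 20
Total addresses = 2^20 = 1048576
Usable = total - 2 (network and broadcast)
Usable hosts: 1048574


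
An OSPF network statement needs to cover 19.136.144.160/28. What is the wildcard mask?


Subnet mask: 255.255.255.240
Wildcard = 255.255.255.255 - subnet mask
255 - 255 = 0
255 - 255 = 0
255 - 255 = 0
255 - 240 = 15
Wildcard: 0.0.0.15


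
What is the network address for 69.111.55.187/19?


IP:   01000101.01101111.00110111.10111011
Mask: 11111111.11111111.11100000.00000000
AND operation:
Net:  01000101.01101111.00100000.00000000
Network: 69.111.32.0/19


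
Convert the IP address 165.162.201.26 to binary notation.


165 = 10100101
162 = 10100010
201 = 11001001
26 = 00011010
Binary: 10100101.10100010.11001001.00011010


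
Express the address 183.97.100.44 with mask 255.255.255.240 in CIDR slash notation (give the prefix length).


Binary: 11111111.11111111.11111111.11110000
Count leading 1s
Prefix: /28


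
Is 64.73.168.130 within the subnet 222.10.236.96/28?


Subnet network: 222.10.236.96
Test IP AND mask: 64.73.168.128
No, 64.73.168.130 is not in 222.10.236.96/28


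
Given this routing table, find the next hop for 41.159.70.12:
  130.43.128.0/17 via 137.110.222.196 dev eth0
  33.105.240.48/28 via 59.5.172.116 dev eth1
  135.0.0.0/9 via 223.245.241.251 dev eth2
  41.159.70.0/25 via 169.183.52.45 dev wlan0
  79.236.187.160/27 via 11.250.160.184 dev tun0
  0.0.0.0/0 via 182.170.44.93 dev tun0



Longest prefix match for 41.159.70.12:
  /17 130.43.128.0: no
  /28 33.105.240.48: no
  /9 135.0.0.0: no
  /25 41.159.70.0: MATCH
  /27 79.236.187.160: no
  /0 0.0.0.0: MATCH
Selected: next-hop 169.183.52.45 via wlan0 (matched /25)


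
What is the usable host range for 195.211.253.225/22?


Network: 195.211.252.0
Broadcast: 195.211.255.255
First usable = network + 1
Last usable = broadcast - 1
Range: 195.211.252.1 to 195.211.255.254


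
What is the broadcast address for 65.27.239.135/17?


Network: 65.27.128.0/17
Host bits = 15
Set all host bits to 1:
Broadcast: 65.27.255.255


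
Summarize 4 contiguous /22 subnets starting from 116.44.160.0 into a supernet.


Original prefix: /22
Number of subnets: 4 = 2^2
New prefix = 22 - 2 = 20
Supernet: 116.44.160.0/20


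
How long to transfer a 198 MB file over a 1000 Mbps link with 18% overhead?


Effective throughput = 1000 * (1 - 18/100) = 820.0 Mbps
File size in Mb = 198 * 8 = 1584 Mb
Time = 1584 / 820.0
Time = 1.9317 seconds


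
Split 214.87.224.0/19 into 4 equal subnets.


New prefix = 19 + 2 = 21
Each subnet has 2048 addresses
  214.87.224.0/21
  214.87.232.0/21
  214.87.240.0/21
  214.87.248.0/21
Subnets: 214.87.224.0/21, 214.87.232.0/21, 214.87.240.0/21, 214.87.248.0/21


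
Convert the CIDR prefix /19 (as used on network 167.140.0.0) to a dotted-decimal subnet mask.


/19 means 19 network bits, 13 host bits
Binary: 11111111111111111110000000000000
Mask: 255.255.224.0


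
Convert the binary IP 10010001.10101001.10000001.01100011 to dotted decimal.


10010001 = 145
10101001 = 169
10000001 = 129
01100011 = 99
IP: 145.169.129.99


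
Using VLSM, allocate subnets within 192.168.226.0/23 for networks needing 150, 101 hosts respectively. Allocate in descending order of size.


150 hosts -> /24 (254 usable): 192.168.226.0/24
101 hosts -> /25 (126 usable): 192.168.227.0/25
Allocation: 192.168.226.0/24 (150 hosts, 254 usable); 192.168.227.0/25 (101 hosts, 126 usable)


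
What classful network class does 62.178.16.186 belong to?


First octet: 62
Binary: 00111110
0xxxxxxx -> Class A (1-126)
Class A, default mask 255.0.0.0 (/8)


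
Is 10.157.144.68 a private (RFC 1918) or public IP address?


RFC 1918 private ranges:
  10.0.0.0/8 (10.0.0.0 - 10.255.255.255)
  172.16.0.0/12 (172.16.0.0 - 172.31.255.255)
  192.168.0.0/16 (192.168.0.0 - 192.168.255.255)
Private (in 10.0.0.0/8)


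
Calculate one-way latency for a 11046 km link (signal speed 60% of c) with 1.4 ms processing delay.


Speed = 0.6 * 3e5 km/s = 180000 km/s
Propagation delay = 11046 / 180000 = 0.0614 s = 61.3667 ms
Processing delay = 1.4 ms
Total one-way latency = 62.7667 ms


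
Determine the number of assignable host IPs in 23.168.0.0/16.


Host bits = 32 - 16 = 16
Total addresses = 2^16 = 65536
Usable = total - 2 (network and broadcast)
Usable hosts: 65534


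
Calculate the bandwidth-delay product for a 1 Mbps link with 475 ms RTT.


BDP = bandwidth * RTT
= 1 Mbps * 475 ms
= 1 * 1e6 * 475 / 1000 bits
= 475000 bits
= 59375 bytes
= 57.9834 KB
BDP = 475000 bits (59375 bytes)


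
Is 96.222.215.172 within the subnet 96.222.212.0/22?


Subnet network: 96.222.212.0
Test IP AND mask: 96.222.212.0
Yes, 96.222.215.172 is in 96.222.212.0/22


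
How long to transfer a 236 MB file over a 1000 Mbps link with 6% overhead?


Effective throughput = 1000 * (1 - 6/100) = 940 Mbps
File size in Mb = 236 * 8 = 1888 Mb
Time = 1888 / 940
Time = 2.0085 seconds


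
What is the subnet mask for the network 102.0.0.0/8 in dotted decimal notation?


/8 means 8 network bits, 24 host bits
Binary: 11111111000000000000000000000000
Mask: 255.0.0.0


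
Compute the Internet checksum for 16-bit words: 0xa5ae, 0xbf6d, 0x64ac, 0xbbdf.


Sum all words (with carry folding):
+ 0xa5ae = 0xa5ae
+ 0xbf6d = 0x651c
+ 0x64ac = 0xc9c8
+ 0xbbdf = 0x85a8
One's complement: ~0x85a8
Checksum = 0x7a57


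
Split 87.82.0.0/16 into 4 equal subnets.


New prefix = 16 + 2 = 18
Each subnet has 16384 addresses
  87.82.0.0/18
  87.82.64.0/18
  87.82.128.0/18
  87.82.192.0/18
Subnets: 87.82.0.0/18, 87.82.64.0/18, 87.82.128.0/18, 87.82.192.0/18


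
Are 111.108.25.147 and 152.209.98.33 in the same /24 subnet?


Mask: 255.255.255.0
111.108.25.147 AND mask = 111.108.25.0
152.209.98.33 AND mask = 152.209.98.0
No, different subnets (111.108.25.0 vs 152.209.98.0)


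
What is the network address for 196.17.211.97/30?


IP:   11000100.00010001.11010011.01100001
Mask: 11111111.11111111.11111111.11111100
AND operation:
Net:  11000100.00010001.11010011.01100000
Network: 196.17.211.96/30


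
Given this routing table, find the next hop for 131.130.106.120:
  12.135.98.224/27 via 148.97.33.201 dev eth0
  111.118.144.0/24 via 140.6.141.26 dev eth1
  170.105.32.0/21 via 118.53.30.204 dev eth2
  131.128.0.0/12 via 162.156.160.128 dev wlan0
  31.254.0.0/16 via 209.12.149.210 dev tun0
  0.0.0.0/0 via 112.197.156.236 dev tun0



Longest prefix match for 131.130.106.120:
  /27 12.135.98.224: no
  /24 111.118.144.0: no
  /21 170.105.32.0: no
  /12 131.128.0.0: MATCH
  /16 31.254.0.0: no
  /0 0.0.0.0: MATCH
Selected: next-hop 162.156.160.128 via wlan0 (matched /12)


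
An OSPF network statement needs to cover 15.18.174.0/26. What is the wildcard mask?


Subnet mask: 255.255.255.192
Wildcard = 255.255.255.255 - subnet mask
255 - 255 = 0
255 - 255 = 0
255 - 255 = 0
255 - 192 = 63
Wildcard: 0.0.0.63


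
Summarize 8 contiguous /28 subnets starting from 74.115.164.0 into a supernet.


Original prefix: /28
Number of subnets: 8 = 2^3
New prefix = 28 - 3 = 25
Supernet: 74.115.164.0/25


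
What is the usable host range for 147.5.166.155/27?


Network: 147.5.166.128
Broadcast: 147.5.166.159
First usable = network + 1
Last usable = broadcast - 1
Range: 147.5.166.129 to 147.5.166.158


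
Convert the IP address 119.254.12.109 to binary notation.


119 = 01110111
254 = 11111110
12 = 00001100
109 = 01101101
Binary: 01110111.11111110.00001100.01101101


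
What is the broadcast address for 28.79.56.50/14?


Network: 28.76.0.0/14
Host bits = 18
Set all host bits to 1:
Broadcast: 28.79.255.255


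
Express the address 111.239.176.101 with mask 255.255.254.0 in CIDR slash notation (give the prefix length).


Binary: 11111111.11111111.11111110.00000000
Count leading 1s
Prefix: /23


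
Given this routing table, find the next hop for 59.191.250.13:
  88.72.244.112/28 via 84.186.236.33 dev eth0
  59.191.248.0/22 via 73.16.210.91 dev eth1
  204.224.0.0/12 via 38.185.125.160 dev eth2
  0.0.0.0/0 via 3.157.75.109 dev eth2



Longest prefix match for 59.191.250.13:
  /28 88.72.244.112: no
  /22 59.191.248.0: MATCH
  /12 204.224.0.0: no
  /0 0.0.0.0: MATCH
Selected: next-hop 73.16.210.91 via eth1 (matched /22)


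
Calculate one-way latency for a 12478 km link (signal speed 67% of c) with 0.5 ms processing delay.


Speed = 0.67 * 3e5 km/s = 201000 km/s
Propagation delay = 12478 / 201000 = 0.0621 s = 62.0796 ms
Processing delay = 0.5 ms
Total one-way latency = 62.5796 ms


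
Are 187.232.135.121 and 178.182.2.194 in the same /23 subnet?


Mask: 255.255.254.0
187.232.135.121 AND mask = 187.232.134.0
178.182.2.194 AND mask = 178.182.2.0
No, different subnets (187.232.134.0 vs 178.182.2.0)


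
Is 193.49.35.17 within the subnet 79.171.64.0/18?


Subnet network: 79.171.64.0
Test IP AND mask: 193.49.0.0
No, 193.49.35.17 is not in 79.171.64.0/18


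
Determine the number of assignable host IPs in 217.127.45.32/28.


Host bits = 32 - 28 = 4
Total addresses = 2^4 = 16
Usable = total - 2 (network and broadcast)
Usable hosts: 14


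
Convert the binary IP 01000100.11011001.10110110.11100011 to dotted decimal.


01000100 = 68
11011001 = 217
10110110 = 182
11100011 = 227
IP: 68.217.182.227


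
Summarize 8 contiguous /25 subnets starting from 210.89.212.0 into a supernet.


Original prefix: /25
Number of subnets: 8 = 2^3
New prefix = 25 - 3 = 22
Supernet: 210.89.212.0/22


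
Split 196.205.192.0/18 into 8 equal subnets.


New prefix = 18 + 3 = 21
Each subnet has 2048 addresses
  196.205.192.0/21
  196.205.200.0/21
  196.205.208.0/21
  196.205.216.0/21
  196.205.224.0/21
  196.205.232.0/21
  196.205.240.0/21
  196.205.248.0/21
Subnets: 196.205.192.0/21, 196.205.200.0/21, 196.205.208.0/21, 196.205.216.0/21, 196.205.224.0/21, 196.205.232.0/21, 196.205.240.0/21, 196.205.248.0/21


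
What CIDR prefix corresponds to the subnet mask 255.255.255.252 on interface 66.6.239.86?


Binary: 11111111.11111111.11111111.11111100
Count leading 1s
Prefix: /30


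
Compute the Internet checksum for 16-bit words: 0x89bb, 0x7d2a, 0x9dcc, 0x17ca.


Sum all words (with carry folding):
+ 0x89bb = 0x89bb
+ 0x7d2a = 0x06e6
+ 0x9dcc = 0xa4b2
+ 0x17ca = 0xbc7c
One's complement: ~0xbc7c
Checksum = 0x4383


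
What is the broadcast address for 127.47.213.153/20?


Network: 127.47.208.0/20
Host bits = 12
Set all host bits to 1:
Broadcast: 127.47.223.255


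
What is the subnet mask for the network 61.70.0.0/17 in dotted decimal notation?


/17 means 17 network bits, 15 host bits
Binary: 11111111111111111000000000000000
Mask: 255.255.128.0


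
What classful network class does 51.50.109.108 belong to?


First octet: 51
Binary: 00110011
0xxxxxxx -> Class A (1-126)
Class A, default mask 255.0.0.0 (/8)


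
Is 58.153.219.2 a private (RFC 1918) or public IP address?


RFC 1918 private ranges:
  10.0.0.0/8 (10.0.0.0 - 10.255.255.255)
  172.16.0.0/12 (172.16.0.0 - 172.31.255.255)
  192.168.0.0/16 (192.168.0.0 - 192.168.255.255)
Public (not in any RFC 1918 range)


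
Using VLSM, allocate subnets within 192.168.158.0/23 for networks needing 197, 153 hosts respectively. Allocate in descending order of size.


197 hosts -> /24 (254 usable): 192.168.158.0/24
153 hosts -> /24 (254 usable): 192.168.159.0/24
Allocation: 192.168.158.0/24 (197 hosts, 254 usable); 192.168.159.0/24 (153 hosts, 254 usable)


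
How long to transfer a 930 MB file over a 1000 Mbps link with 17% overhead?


Effective throughput = 1000 * (1 - 17/100) = 830 Mbps
File size in Mb = 930 * 8 = 7440 Mb
Time = 7440 / 830
Time = 8.9639 seconds


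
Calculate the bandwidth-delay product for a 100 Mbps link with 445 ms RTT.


BDP = bandwidth * RTT
= 100 Mbps * 445 ms
= 100 * 1e6 * 445 / 1000 bits
= 44500000 bits
= 5562500 bytes
= 5432.1289 KB
BDP = 44500000 bits (5562500 bytes)


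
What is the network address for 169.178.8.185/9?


IP:   10101001.10110010.00001000.10111001
Mask: 11111111.10000000.00000000.00000000
AND operation:
Net:  10101001.10000000.00000000.00000000
Network: 169.128.0.0/9


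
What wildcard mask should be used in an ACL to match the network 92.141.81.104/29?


Subnet mask: 255.255.255.248
Wildcard = 255.255.255.255 - subnet mask
255 - 255 = 0
255 - 255 = 0
255 - 255 = 0
255 - 248 = 7
Wildcard: 0.0.0.7


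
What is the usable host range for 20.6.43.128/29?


Network: 20.6.43.128
Broadcast: 20.6.43.135
First usable = network + 1
Last usable = broadcast - 1
Range: 20.6.43.129 to 20.6.43.134


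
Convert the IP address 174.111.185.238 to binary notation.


174 = 10101110
111 = 01101111
185 = 10111001
238 = 11101110
Binary: 10101110.01101111.10111001.11101110


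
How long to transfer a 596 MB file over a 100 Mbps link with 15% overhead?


Effective throughput = 100 * (1 - 15/100) = 85 Mbps
File size in Mb = 596 * 8 = 4768 Mb
Time = 4768 / 85
Time = 56.0941 seconds


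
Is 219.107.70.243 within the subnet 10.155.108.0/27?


Subnet network: 10.155.108.0
Test IP AND mask: 219.107.70.224
No, 219.107.70.243 is not in 10.155.108.0/27


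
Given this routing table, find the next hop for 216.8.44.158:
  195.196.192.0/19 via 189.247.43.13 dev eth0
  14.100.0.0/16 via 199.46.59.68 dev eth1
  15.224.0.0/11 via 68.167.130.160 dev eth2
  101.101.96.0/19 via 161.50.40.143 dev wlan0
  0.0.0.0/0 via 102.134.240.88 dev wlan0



Longest prefix match for 216.8.44.158:
  /19 195.196.192.0: no
  /16 14.100.0.0: no
  /11 15.224.0.0: no
  /19 101.101.96.0: no
  /0 0.0.0.0: MATCH
Selected: next-hop 102.134.240.88 via wlan0 (matched /0)


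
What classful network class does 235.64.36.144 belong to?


First octet: 235
Binary: 11101011
1110xxxx -> Class D (224-239)
Class D (multicast), default mask N/A


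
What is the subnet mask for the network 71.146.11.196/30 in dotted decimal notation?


/30 means 30 network bits, 2 host bits
Binary: 11111111111111111111111111111100
Mask: 255.255.255.252


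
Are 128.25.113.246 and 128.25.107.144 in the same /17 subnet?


Mask: 255.255.128.0
128.25.113.246 AND mask = 128.25.0.0
128.25.107.144 AND mask = 128.25.0.0
Yes, same subnet (128.25.0.0)


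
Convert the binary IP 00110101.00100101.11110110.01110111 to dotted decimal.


00110101 = 53
00100101 = 37
11110110 = 246
01110111 = 119
IP: 53.37.246.119


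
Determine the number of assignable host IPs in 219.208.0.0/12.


Host bits = 32 - 12 = 20
Total addresses = 2^20 = 1048576
Usable = total - 2 (network and broadcast)
Usable hosts: 1048574


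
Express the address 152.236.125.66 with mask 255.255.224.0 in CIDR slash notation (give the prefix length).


Binary: 11111111.11111111.11100000.00000000
Count leading 1s
Prefix: /19


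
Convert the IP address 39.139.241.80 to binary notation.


39 = 00100111
139 = 10001011
241 = 11110001
80 = 01010000
Binary: 00100111.10001011.11110001.01010000


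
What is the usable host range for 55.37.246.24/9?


Network: 55.0.0.0
Broadcast: 55.127.255.255
First usable = network + 1
Last usable = broadcast - 1
Range: 55.0.0.1 to 55.127.255.254


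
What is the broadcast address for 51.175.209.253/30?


Network: 51.175.209.252/30
Host bits = 2
Set all host bits to 1:
Broadcast: 51.175.209.255


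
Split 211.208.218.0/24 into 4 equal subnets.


New prefix = 24 + 2 = 26
Each subnet has 64 addresses
  211.208.218.0/26
  211.208.218.64/26
  211.208.218.128/26
  211.208.218.192/26
Subnets: 211.208.218.0/26, 211.208.218.64/26, 211.208.218.128/26, 211.208.218.192/26


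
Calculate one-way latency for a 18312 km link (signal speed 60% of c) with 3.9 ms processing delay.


Speed = 0.6 * 3e5 km/s = 180000 km/s
Propagation delay = 18312 / 180000 = 0.1017 s = 101.7333 ms
Processing delay = 3.9 ms
Total one-way latency = 105.6333 ms


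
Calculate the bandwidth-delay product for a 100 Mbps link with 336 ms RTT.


BDP = bandwidth * RTT
= 100 Mbps * 336 ms
= 100 * 1e6 * 336 / 1000 bits
= 33600000 bits
= 4200000 bytes
= 4101.5625 KB
BDP = 33600000 bits (4200000 bytes)


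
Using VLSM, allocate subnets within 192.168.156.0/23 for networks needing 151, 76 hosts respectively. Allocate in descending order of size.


151 hosts -> /24 (254 usable): 192.168.156.0/24
76 hosts -> /25 (126 usable): 192.168.157.0/25
Allocation: 192.168.156.0/24 (151 hosts, 254 usable); 192.168.157.0/25 (76 hosts, 126 usable)


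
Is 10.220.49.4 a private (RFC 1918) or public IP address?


RFC 1918 private ranges:
  10.0.0.0/8 (10.0.0.0 - 10.255.255.255)
  172.16.0.0/12 (172.16.0.0 - 172.31.255.255)
  192.168.0.0/16 (192.168.0.0 - 192.168.255.255)
Private (in 10.0.0.0/8)


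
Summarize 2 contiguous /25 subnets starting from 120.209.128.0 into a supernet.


Original prefix: /25
Number of subnets: 2 = 2^1
New prefix = 25 - 1 = 24
Supernet: 120.209.128.0/24


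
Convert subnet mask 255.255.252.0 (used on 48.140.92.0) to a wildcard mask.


Subnet mask: 255.255.252.0
Wildcard = 255.255.255.255 - subnet mask
255 - 255 = 0
255 - 255 = 0
255 - 252 = 3
255 - 0 = 255
Wildcard: 0.0.3.255


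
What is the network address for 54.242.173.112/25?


IP:   00110110.11110010.10101101.01110000
Mask: 11111111.11111111.11111111.10000000
AND operation:
Net:  00110110.11110010.10101101.00000000
Network: 54.242.173.0/25


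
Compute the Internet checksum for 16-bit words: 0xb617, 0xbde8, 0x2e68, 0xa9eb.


Sum all words (with carry folding):
+ 0xb617 = 0xb617
+ 0xbde8 = 0x7400
+ 0x2e68 = 0xa268
+ 0xa9eb = 0x4c54
One's complement: ~0x4c54
Checksum = 0xb3ab


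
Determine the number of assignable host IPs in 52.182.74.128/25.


Host bits = 32 - 25 = 7
Total addresses = 2^7 = 128
Usable = total - 2 (network and broadcast)
Usable hosts: 126


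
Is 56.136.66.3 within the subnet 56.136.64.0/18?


Subnet network: 56.136.64.0
Test IP AND mask: 56.136.64.0
Yes, 56.136.66.3 is in 56.136.64.0/18
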